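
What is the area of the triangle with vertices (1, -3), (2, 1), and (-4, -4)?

The Shoelace formula computes the area from vertex coordinates by summing cross products.
For vertices (1,-3), (2,1), (-4,-4):
Signed sum = 1*1 - 2*-3 + 2*-4 - -4*1 + -4*-3 - 1*-4
= 7 + -4 + 16 = 19
Area = (1/2)|19| = 19/2.

19/2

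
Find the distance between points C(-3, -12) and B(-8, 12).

d = sqrt((-8 - -3)^2 + (12 - -12)^2)
d = sqrt(-5^2 + 24^2)
d = sqrt(25 + 576)
d = sqrt(601)

sqrt(601)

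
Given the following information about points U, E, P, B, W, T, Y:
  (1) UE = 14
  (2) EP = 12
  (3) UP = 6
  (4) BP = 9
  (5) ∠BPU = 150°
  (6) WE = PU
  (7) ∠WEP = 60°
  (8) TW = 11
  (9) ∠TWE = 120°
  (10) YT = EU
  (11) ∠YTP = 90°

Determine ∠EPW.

From the given relations: WE = PU = 6.
Step 1: By the law of cosines on triangle PEW: PW² = 12² + 6² − 2·12·6·cos(60°) = 108, so PW = 6·√3.
Step 2: By the inverse law of cosines on triangle EPW: cos(∠EPW) = (12² + (6·√3)² − 6²) / (2·12·6·√3) = 216/249.42 = 0.866, so ∠EPW = 30°.

Therefore, the measure of angle ∠EPW = 30°.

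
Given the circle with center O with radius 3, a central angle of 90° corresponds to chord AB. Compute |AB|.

Chord = 2(3) sin(45°) = 3*sqrt(2)

3*sqrt(2)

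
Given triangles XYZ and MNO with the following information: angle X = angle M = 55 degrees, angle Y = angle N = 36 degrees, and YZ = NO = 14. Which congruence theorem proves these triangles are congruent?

Consider the given information: angle X = angle M = 55 degrees, angle Y = angle N = 36 degrees, and YZ = NO = 14
This is not SSS or ASA: SSS requires all three pairs of sides, but we don't have that. ASA requires two angles and the side between them.
The correct criterion is AAS. Two pairs of corresponding angles and a non-included side are equal (Angle-Angle-Side).

AAS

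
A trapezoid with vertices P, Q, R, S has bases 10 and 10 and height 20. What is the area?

Area = (10 + 10) * 20 / 2 = 400 / 2 = 200

200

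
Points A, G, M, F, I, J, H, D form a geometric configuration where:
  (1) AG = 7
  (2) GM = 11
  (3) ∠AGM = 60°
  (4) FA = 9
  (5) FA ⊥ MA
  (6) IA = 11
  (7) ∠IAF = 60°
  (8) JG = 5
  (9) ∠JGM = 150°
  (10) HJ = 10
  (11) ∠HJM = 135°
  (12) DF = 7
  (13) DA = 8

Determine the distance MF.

Step 1: By the law of cosines on triangle AGM: AM² = 7² + 11² − 2·7·11·cos(60°) = 93, so AM = √93.
Step 2: By the law of cosines on triangle MAF: MF² = √93² + 9² − 2·√93·9·cos(90°) = 174, so MF = √174.

Therefore, the length of MF = √174.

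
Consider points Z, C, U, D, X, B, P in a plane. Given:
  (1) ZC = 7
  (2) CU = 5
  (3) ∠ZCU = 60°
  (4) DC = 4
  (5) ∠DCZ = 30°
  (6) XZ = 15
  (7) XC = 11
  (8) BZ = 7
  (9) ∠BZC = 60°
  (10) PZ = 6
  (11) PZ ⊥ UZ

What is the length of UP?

Step 1: By the law of cosines on triangle ZCU: ZU² = 7² + 5² − 2·7·5·cos(60°) = 39, so ZU = √39.
Step 2: By the law of cosines on triangle UZP: UP² = √39² + 6² − 2·√39·6·cos(90°) = 75, so UP = 5·√3.

Therefore, the length of UP = 5·√3.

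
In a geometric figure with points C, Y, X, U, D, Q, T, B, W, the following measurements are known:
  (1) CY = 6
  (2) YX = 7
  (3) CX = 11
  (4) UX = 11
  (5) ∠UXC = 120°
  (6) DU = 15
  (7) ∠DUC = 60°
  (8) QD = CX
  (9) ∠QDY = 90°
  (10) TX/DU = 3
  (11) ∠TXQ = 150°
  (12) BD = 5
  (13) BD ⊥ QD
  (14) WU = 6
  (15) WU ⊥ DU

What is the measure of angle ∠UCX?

Step 1: By the law of cosines on triangle CXU: CU² = 11² + 11² − 2·11·11·cos(120°) = 363, so CU = 11·√3.
Step 2: By the inverse law of cosines on triangle UCX: cos(∠UCX) = ((11·√3)² + 11² − 11²) / (2·11·√3·11) = 363/419.16 = 0.866, so ∠UCX = 30°.

Therefore, the measure of angle ∠UCX = 30°.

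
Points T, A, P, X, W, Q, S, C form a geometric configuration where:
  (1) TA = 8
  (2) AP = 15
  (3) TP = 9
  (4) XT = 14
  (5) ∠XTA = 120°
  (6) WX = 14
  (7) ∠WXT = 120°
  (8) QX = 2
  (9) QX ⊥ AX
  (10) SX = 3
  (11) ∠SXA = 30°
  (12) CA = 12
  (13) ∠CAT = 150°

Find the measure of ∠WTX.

Step 1: By the law of cosines on triangle TXW: TW² = 14² + 14² − 2·14·14·cos(120°) = 588, so TW = 14·√3.
Step 2: By the inverse law of cosines on triangle WTX: cos(∠WTX) = ((14·√3)² + 14² − 14²) / (2·14·√3·14) = 588/678.96 = 0.866, so ∠WTX = 30°.

Therefore, the measure of angle ∠WTX = 30°.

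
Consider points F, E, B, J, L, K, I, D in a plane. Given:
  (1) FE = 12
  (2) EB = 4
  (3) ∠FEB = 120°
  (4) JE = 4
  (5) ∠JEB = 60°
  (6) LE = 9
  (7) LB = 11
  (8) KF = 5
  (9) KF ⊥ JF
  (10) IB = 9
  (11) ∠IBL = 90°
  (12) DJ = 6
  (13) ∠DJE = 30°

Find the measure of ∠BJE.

Step 1: By the law of cosines on triangle JEB: JB² = 4² + 4² − 2·4·4·cos(60°) = 16, so JB = 4.
Step 2: By the inverse law of cosines on triangle BJE: cos(∠BJE) = (4² + 4² − 4²) / (2·4·4) = 16/32 = 0.5, so ∠BJE = 60°.

Therefore, the measure of angle ∠BJE = 60°.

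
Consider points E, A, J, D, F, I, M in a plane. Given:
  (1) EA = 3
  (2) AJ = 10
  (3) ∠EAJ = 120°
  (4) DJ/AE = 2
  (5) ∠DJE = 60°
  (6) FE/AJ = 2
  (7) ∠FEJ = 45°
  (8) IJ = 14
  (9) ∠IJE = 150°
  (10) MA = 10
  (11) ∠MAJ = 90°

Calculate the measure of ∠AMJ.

Step 1: By the law of cosines on triangle MAJ: MJ² = 10² + 10² − 2·10·10·cos(90°) = 200, so MJ = 10·√2.
Step 2: By the inverse law of cosines on triangle AMJ: cos(∠AMJ) = (10² + (10·√2)² − 10²) / (2·10·10·√2) = 200/282.84 = 0.7071, so ∠AMJ = 45°.

Therefore, the measure of angle ∠AMJ = 45°.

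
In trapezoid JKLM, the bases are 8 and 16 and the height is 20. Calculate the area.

Area of a trapezoid = (base1 + base2) * height / 2
Area = (8 + 16) * 20 / 2
Area = 24 * 20 / 2
Area = 480 / 2
Area = 240

240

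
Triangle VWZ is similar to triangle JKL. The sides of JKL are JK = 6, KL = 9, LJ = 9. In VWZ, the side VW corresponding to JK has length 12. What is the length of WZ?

k = 12/6 = 2. WZ = 2 * 9 = 18.

18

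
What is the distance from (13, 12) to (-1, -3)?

d = sqrt((-14)^2 + (-15)^2) = sqrt(421)

sqrt(421)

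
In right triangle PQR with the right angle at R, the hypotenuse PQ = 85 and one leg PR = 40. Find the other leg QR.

Rearranging the Pythagorean theorem to solve for the unknown leg:
leg^2 = hypotenuse^2 - known_leg^2 = 7225 - 1600 = 5625
leg = sqrt(5625) = 75.

75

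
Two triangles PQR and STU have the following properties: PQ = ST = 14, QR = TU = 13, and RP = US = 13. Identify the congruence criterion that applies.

The given information matches SSS: All three pairs of corresponding sides are equal (Side-Side-Side).

SSS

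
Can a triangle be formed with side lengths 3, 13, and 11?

Yes.
The triangle inequality requires that the sum of any two sides exceeds the third.
Here 3 + 11 = 14 > 13, so the condition is met.

Yes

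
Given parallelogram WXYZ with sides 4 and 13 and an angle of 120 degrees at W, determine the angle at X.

Consecutive angles are supplementary: angle X = 180 - 120 = 60 degrees.

60 degrees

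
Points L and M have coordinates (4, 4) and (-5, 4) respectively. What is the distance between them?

The horizontal distance is |-5 - 4| = 9 and the vertical distance is |4 - 4| = 0.
By the Pythagorean theorem, d = sqrt(9^2 + 0^2) = sqrt(81) = 9.

9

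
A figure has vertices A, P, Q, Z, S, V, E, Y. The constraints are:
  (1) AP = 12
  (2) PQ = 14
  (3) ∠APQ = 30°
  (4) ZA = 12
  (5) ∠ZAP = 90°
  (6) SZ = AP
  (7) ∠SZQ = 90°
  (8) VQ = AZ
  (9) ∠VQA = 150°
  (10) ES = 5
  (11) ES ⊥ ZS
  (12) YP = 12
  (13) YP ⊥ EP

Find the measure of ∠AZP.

Step 1: By the law of cosines on triangle ZAP: ZP² = 12² + 12² − 2·12·12·cos(90°) = 288, so ZP = 12·√2.
Step 2: By the inverse law of cosines on triangle AZP: cos(∠AZP) = (12² + (12·√2)² − 12²) / (2·12·12·√2) = 288/407.29 = 0.7071, so ∠AZP = 45°.

Therefore, the measure of angle ∠AZP = 45°.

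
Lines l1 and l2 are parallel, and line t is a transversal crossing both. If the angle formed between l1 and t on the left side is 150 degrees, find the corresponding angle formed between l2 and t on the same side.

Corresponding angles formed by parallel lines and a transversal are equal.
The given angle is 150 degrees.
The corresponding angle = 150 degrees.

150 degrees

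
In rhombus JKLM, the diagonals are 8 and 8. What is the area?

Area = (8 * 8) / 2 = 64 / 2 = 32

32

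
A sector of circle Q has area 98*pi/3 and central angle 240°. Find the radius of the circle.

Sector area A = πr² × θ/360, so r² = 360A / (πθ).
r² = 360 × 98*pi/3 / (π × 240)
r² = 49
r = 7

7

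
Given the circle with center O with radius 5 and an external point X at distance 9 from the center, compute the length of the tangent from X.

Let T be the point of tangency. Then OT ⊥ XT (radius ⊥ tangent).
In right triangle OTX: OX² = OT² + XT²
9² = 5² + XT²
XT² = 56, XT = 2*sqrt(14)

2*sqrt(14)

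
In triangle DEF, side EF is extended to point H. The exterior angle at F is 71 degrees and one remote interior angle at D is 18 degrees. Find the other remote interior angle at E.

The exterior angle theorem states that an exterior angle equals the sum of the two non-adjacent interior angles.
So 71 = 18 + angle E, which gives angle E = 71 - 18 = 53 degrees.

53 degrees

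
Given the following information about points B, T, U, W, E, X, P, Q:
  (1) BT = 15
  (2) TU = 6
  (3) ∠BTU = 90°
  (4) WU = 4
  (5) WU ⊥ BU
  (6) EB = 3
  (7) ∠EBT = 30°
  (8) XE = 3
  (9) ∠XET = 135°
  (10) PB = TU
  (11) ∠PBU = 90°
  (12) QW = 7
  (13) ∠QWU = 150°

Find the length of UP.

From the given relations: PB = TU = 6.
Step 1: By the law of cosines on triangle UTB: UB² = 6² + 15² − 2·6·15·cos(90°) = 261, so UB = 3·√29.
Step 2: By the law of cosines on triangle UBP: UP² = (3·√29)² + 6² − 2·3·√29·6·cos(90°) = 297, so UP = 3·√33.

Therefore, the length of UP = 3·√33.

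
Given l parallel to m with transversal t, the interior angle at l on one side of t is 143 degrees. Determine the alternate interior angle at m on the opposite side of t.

Alternate interior angles lie on opposite sides of the transversal, between the parallel lines.
By the alternate interior angle theorem, they are equal: 143 degrees.

143 degrees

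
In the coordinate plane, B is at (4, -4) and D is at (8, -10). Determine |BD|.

The horizontal distance is |8 - 4| = 4 and the vertical distance is |-10 - -4| = 6.
By the Pythagorean theorem, d = sqrt(4^2 + 6^2) = sqrt(52) = 2*sqrt(13).

2*sqrt(13)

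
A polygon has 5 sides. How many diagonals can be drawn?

Total line segments between 5 vertices = C(5,2) = 10.
Subtract the 5 sides: 10 - 5 = 5 diagonals.

5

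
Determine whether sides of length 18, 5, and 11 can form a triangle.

Check the triangle inequality: 5 + 11 = 16 ≤ 18.
Since the sum of two sides does not exceed the third, no triangle can be formed.

No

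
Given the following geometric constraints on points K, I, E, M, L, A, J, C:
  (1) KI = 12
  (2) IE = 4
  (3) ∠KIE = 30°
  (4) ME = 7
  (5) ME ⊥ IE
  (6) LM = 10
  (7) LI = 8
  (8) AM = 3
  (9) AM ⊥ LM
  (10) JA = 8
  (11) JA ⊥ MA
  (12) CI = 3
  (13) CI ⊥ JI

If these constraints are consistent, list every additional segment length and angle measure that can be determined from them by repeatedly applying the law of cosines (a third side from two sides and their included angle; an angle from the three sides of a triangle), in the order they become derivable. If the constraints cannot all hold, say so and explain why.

The constraints are consistent. Derivable facts, in order:
After 1 step:
- IM = √65
- KE ≈ 8.77
- LA = √109
- MJ = √73
After 2 steps:
- ∠AJM = 20.56°
- ∠ALM = 16.7°
- ∠AMJ = 69.44°
- ∠EIM = 60.26°
- ∠EKI = 13.19°
- ∠EMI = 29.74°
- ∠IEK = 136.81°
- ∠ILM = 51.78°
- ∠IML = 51.22°
- ∠LAM = 73.3°
- ∠LIM = 77.01°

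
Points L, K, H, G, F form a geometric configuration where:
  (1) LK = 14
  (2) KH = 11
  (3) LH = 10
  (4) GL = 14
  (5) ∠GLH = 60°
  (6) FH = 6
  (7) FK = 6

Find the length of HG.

Step 1: By the law of cosines on triangle HLG: HG² = 10² + 14² − 2·10·14·cos(60°) = 156, so HG = 2·√39.

Therefore, the length of HG = 2·√39.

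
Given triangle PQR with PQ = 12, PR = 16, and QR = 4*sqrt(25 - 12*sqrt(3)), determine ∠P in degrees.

By the inverse law of cosines: cos(P) = (PQ² + PR² - QR²) / (2 × PQ × PR)
cos(P) = (12² + 16² - (4*sqrt(25 - 12*sqrt(3)))²) / (2 × 12 × 16)
cos(P) = (144 + 256 - (400 - 192*sqrt(3))) / 384
cos(P) = sqrt(3)/2
P = arccos(sqrt(3)/2) = 30°

30°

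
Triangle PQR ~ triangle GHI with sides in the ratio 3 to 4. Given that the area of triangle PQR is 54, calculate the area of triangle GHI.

Area ratio = (3/4)^2 = 9/16. Area of GHI = 54 * 16/9 = 96.

96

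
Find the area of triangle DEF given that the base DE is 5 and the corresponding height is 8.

A triangle's area is half the area of a rectangle with the same base and height.
Area = (1/2) * 5 * 8 = 20.

20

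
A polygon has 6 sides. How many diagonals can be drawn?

Total line segments between 6 vertices = C(6,2) = 15.
Subtract the 6 sides: 15 - 6 = 9 diagonals.

9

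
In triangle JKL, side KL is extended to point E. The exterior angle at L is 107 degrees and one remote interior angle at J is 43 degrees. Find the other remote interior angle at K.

angle K = 107 - 43 = 64 degrees (exterior angle theorem).

64 degrees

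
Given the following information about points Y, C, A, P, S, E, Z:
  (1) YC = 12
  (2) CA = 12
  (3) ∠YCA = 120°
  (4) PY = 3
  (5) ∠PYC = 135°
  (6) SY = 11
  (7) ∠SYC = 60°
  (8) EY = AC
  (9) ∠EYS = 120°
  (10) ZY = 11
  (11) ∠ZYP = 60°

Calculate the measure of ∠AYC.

Step 1: By the law of cosines on triangle YCA: YA² = 12² + 12² − 2·12·12·cos(120°) = 432, so YA = 12·√3.
Step 2: By the inverse law of cosines on triangle AYC: cos(∠AYC) = ((12·√3)² + 12² − 12²) / (2·12·√3·12) = 432/498.83 = 0.866, so ∠AYC = 30°.

Therefore, the measure of angle ∠AYC = 30°.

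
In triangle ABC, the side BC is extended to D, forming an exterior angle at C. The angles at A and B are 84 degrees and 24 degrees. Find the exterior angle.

By the exterior angle theorem, an exterior angle of a triangle equals the sum of the two remote interior angles.
Exterior angle = angle A + angle B
Exterior angle = 84 + 24 = 108 degrees

108 degrees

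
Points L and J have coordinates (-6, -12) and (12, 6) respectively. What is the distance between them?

d = sqrt((18)^2 + (18)^2) = sqrt(648) = 18*sqrt(2)

18*sqrt(2)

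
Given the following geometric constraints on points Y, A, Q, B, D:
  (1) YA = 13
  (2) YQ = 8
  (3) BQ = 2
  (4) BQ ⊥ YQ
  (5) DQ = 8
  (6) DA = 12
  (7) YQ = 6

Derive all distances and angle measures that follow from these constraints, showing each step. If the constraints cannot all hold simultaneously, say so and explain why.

These constraints are not satisfiable: (2) YQ = 8 and (7) YQ = 6 assign two different lengths to the same segment. No planar figure meets all of them, so nothing further can be derived.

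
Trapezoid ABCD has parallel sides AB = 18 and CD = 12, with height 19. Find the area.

A trapezoid's area equals the midsegment times the height.
The midsegment is (18 + 12) / 2 = 15.
Area = 15 * 19 = 285.

285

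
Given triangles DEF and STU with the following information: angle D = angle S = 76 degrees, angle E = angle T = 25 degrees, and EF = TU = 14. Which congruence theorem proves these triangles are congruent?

The given information provides:
angle D = angle S = 76 degrees, angle E = angle T = 25 degrees, and EF = TU = 14
This matches the AAS congruence theorem.
Two pairs of corresponding angles and a non-included side are equal (Angle-Angle-Side).

AAS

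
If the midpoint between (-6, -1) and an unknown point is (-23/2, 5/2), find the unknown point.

Using the midpoint formula: M = ((x1 + x2)/2, (y1 + y2)/2)
We know M = (-23/2, 5/2) and J = (-6, -1)
For x: -23/2 = (-6 + x2)/2, so x2 = 2*-23/2 - -6 = -17
For y: 5/2 = (-1 + y2)/2, so y2 = 2*5/2 - -1 = 6
K = (-17, 6)

(-17, 6)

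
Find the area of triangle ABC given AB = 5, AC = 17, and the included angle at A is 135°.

Area = (1/2) * AB * AC * sin(A)
Area = (1/2) * 5 * 17 * sin(135°)
Area = (1/2) * 5 * 17 * sqrt(2)/2
Area = 85*sqrt(2)/4

85*sqrt(2)/4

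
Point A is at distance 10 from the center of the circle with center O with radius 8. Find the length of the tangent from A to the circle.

The tangent, radius, and line from the external point to the center form a right triangle.
The right angle is where the tangent meets the radius.
By the Pythagorean theorem: tangent² + 8² = 10²
tangent² = 100 - 64 = 36
tangent = 6

6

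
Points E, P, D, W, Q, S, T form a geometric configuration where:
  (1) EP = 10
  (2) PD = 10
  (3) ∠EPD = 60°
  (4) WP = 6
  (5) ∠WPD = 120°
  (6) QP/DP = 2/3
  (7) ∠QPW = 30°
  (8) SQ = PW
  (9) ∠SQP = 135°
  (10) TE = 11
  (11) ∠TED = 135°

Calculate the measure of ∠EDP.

Step 1: By the law of cosines on triangle DPE: DE² = 10² + 10² − 2·10·10·cos(60°) = 100, so DE = 10.
Step 2: By the inverse law of cosines on triangle EDP: cos(∠EDP) = (10² + 10² − 10²) / (2·10·10) = 100/200 = 0.5, so ∠EDP = 60°.

Therefore, the measure of angle ∠EDP = 60°.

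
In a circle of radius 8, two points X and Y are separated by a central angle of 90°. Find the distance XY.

Chord = 2(8) sin(45°) = 8*sqrt(2)

8*sqrt(2)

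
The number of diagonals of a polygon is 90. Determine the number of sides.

Using d = n(n - 3)/2, we solve 90 = n(n - 3)/2.
So n(n - 3) = 180.
Testing n = 15: 15 * 12 = 180 = 180. Correct.
The polygon has 15 sides.

15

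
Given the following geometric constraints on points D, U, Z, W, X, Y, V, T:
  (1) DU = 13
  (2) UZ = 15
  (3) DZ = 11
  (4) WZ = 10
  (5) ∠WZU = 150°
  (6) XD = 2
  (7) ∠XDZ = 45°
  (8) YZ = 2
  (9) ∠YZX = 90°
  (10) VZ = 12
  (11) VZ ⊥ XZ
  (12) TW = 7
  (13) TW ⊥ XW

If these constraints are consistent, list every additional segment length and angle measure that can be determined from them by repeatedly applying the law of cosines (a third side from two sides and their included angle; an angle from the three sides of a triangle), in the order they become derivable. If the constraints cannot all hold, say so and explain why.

The constraints are consistent. Derivable facts, in order:
After 1 step:
- UW ≈ 24.18
- ZX ≈ 9.69
- ∠DUZ = 45.57°
- ∠DZU = 57.56°
- ∠UDZ = 76.86°
After 2 steps:
- XV ≈ 15.42
- XY ≈ 9.89
- ∠DXZ = 126.61°
- ∠DZX = 8.39°
- ∠UWZ = 18.07°
- ∠WUZ = 11.93°
After 3 steps:
- ∠VXZ = 51.08°
- ∠XVZ = 38.92°
- ∠XYZ = 78.34°
- ∠YXZ = 11.66°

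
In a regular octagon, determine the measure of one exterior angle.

Each exterior angle of a regular n-gon is 360 / n.
For n = 8: 360 / 8 = 45 degrees.

45 degrees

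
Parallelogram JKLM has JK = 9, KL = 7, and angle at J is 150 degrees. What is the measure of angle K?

Opposite sides of a parallelogram are parallel, so consecutive angles form co-interior angles on a transversal.
Co-interior angles sum to 180°, giving angle K = 180 - 150 = 30 degrees.

30 degrees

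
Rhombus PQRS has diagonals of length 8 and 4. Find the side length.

The diagonals of a rhombus bisect each other at right angles.
Half-diagonals: 8/2 = 4 and 4/2 = 2
side = sqrt(4^2 + 2^2)
side = sqrt(16 + 4)
side = sqrt(20) = 2*sqrt(5)

2*sqrt(5)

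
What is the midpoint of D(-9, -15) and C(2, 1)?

The midpoint is the point halfway along the segment.
Move half the horizontal distance: -9 + (2 - -9)/2 = -9 + 11/2 = -7/2
Move half the vertical distance: -15 + (1 - -15)/2 = -15 + 16/2 = -7
Midpoint = (-7/2, -7)

(-7/2, -7)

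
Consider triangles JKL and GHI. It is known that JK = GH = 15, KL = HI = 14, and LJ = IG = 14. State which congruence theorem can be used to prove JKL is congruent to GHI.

The given information provides:
JK = GH = 15, KL = HI = 14, and LJ = IG = 14
This matches the SSS congruence theorem.
All three pairs of corresponding sides are equal (Side-Side-Side).

SSS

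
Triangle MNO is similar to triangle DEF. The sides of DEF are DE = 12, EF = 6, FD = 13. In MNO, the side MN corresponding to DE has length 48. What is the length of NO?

Since the triangles are similar, the ratio of corresponding sides is constant.
Scale factor k = MN / DE = 48 / 12 = 4
NO = k * EF = 4 * 6 = 24

24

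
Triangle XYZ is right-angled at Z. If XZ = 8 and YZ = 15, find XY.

XY = sqrt(8^2 + 15^2) = sqrt(289) = 17

17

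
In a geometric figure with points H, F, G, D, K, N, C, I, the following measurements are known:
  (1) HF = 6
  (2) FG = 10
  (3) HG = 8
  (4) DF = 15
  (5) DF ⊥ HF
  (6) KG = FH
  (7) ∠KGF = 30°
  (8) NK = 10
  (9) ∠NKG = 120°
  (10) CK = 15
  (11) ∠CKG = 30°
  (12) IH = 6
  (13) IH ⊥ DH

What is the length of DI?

Step 1: By the law of cosines on triangle DFH: DH² = 15² + 6² − 2·15·6·cos(90°) = 261, so DH = 3·√29.
Step 2: By the law of cosines on triangle DHI: DI² = (3·√29)² + 6² − 2·3·√29·6·cos(90°) = 297, so DI = 3·√33.

Therefore, the length of DI = 3·√33.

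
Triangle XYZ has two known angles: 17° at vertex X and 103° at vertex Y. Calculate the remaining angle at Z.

angle Z = 180 - 17 - 103 = 60 degrees.

60 degrees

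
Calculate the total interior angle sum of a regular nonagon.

The sum of interior angles of an n-sided polygon is (n - 2) * 180.
For n = 9: (9 - 2) * 180 = 7 * 180 = 1260 degrees.

1260 degrees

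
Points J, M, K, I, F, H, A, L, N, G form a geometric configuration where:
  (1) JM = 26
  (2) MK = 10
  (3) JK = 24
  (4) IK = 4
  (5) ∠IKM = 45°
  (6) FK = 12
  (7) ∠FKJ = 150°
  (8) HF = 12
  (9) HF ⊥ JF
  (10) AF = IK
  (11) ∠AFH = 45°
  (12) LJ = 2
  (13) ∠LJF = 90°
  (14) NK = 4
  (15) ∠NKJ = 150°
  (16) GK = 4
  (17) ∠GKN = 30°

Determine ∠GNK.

Step 1: By the law of cosines on triangle NKG: NG² = 4² + 4² − 2·4·4·cos(30°) = 4.29, so NG ≈ 2.07.
Step 2: By the inverse law of cosines on triangle GNK: cos(∠GNK) = (2.07² + 4² − 4²) / (2·2.07·4) = 4.29/16.56 = 0.2588, so ∠GNK = 75°.

Therefore, the measure of angle ∠GNK = 75°.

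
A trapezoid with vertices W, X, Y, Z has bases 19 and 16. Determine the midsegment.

midsegment = (19 + 16) / 2 = 35 / 2 = 35/2

35/2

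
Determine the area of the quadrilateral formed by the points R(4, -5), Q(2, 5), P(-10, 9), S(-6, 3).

Shoelace: sum of cross terms = 140, Area = (1/2)|140| = 70

70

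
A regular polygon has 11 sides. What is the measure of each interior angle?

Each interior angle of a regular n-gon is (n - 2) * 180 / n.
For n = 11: (11 - 2) * 180 / 11 = 1620/11 = 1620/11 degrees.

1620/11 degrees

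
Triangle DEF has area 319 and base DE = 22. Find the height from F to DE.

Rearranging the area formula Area = (1/2) * base * height:
height = 2 * Area / base = 2 * 319 / 22 = 29.

29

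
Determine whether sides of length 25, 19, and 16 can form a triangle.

Sort the sides: 16, 19, 25.
It suffices to check that the sum of the two smallest exceeds the largest:
16 + 19 = 35 > 25. ✓
Yes, a valid triangle can be formed.

Yes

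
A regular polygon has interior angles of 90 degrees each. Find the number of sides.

Each interior angle of a regular n-gon is (n - 2) * 180 / n.
Setting this equal to 90:
(n - 2) * 180 / n = 90
Each exterior angle = 180 - 90 = 90 degrees.
Since exterior angles sum to 360: n = 360 / 90 = 4.

4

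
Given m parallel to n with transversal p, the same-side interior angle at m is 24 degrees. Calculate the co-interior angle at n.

Co-interior angles (same-side interior) formed by parallel lines and a transversal are supplementary (sum to 180 degrees).
The given angle is 24 degrees.
The co-interior angle = 180 - 24 = 156 degrees.

156 degrees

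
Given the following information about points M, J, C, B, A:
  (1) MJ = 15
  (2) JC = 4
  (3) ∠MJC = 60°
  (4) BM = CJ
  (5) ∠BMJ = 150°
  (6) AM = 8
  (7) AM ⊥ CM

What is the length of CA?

Step 1: By the law of cosines on triangle CJM: CM² = 4² + 15² − 2·4·15·cos(60°) = 181, so CM = √181.
Step 2: By the law of cosines on triangle CMA: CA² = √181² + 8² − 2·√181·8·cos(90°) = 245, so CA = 7·√5.

Therefore, the length of CA = 7·√5.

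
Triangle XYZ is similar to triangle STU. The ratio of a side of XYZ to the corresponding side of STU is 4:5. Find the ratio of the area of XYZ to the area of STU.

Area ratio = (side ratio)^2 = (4/5)^2 = 16:25.

16:25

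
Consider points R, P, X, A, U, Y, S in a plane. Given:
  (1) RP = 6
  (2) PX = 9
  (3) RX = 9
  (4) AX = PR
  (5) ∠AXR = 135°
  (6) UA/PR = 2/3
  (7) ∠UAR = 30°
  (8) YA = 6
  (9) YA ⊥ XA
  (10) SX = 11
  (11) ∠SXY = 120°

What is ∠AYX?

From the given relations: AX = PR = 6.
Step 1: By the law of cosines on triangle YAX: YX² = 6² + 6² − 2·6·6·cos(90°) = 72, so YX = 6·√2.
Step 2: By the inverse law of cosines on triangle AYX: cos(∠AYX) = (6² + (6·√2)² − 6²) / (2·6·6·√2) = 72/101.82 = 0.7071, so ∠AYX = 45°.

Therefore, the measure of angle ∠AYX = 45°.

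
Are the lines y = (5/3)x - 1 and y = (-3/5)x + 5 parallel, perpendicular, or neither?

Slope of line 1: m1 = 5/3
Slope of line 2: m2 = -3/5
m1 * m2 = (5/3) * (-3/5) = -1 = -1, so the lines are perpendicular.

Perpendicular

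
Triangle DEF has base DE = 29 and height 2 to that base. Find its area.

Area = (1/2)(29)(2) = 29

29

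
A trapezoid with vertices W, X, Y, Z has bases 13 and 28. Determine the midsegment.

The midsegment (median) of a trapezoid connects the midpoints of the non-parallel sides.
Its length is the average of the two bases: (13 + 28) / 2 = 41/2.

41/2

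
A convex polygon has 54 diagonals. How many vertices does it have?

Using d = n(n - 3)/2, we solve 54 = n(n - 3)/2.
So n(n - 3) = 108.
Testing n = 12: 12 * 9 = 108 = 108. Correct.
The polygon has 12 sides.

12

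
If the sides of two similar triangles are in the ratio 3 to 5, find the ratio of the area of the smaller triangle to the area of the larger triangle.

Area ratio = (side ratio)^2 = (3/5)^2 = 9:25.

9:25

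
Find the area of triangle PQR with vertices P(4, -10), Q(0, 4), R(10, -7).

Using the Shoelace formula for a triangle:
Area = (1/2)|x0(y1 - y2) + x1(y2 - y0) + x2(y0 - y1)|
Area = (1/2)|4(4 - -7) + 0(-7 - -10) + 10(-10 - 4)|
Area = (1/2)|44 + 0 + -140|
Area = (1/2)|-96|
Area = (1/2)(96)
Area = 48

48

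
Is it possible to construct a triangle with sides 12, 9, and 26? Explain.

Check the triangle inequality: 12 + 9 = 21 ≤ 26.
Since the sum of two sides does not exceed the third, no triangle can be formed.

No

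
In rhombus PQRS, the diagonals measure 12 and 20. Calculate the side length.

The diagonals of a rhombus bisect each other at right angles.
Half-diagonals: 12/2 = 6 and 20/2 = 10
side = sqrt(6^2 + 10^2)
side = sqrt(36 + 100)
side = sqrt(136) = 2*sqrt(34)

2*sqrt(34)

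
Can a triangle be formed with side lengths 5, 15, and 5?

Check the triangle inequality: 5 + 5 = 10 ≤ 15.
Since the sum of two sides does not exceed the third, no triangle can be formed.

No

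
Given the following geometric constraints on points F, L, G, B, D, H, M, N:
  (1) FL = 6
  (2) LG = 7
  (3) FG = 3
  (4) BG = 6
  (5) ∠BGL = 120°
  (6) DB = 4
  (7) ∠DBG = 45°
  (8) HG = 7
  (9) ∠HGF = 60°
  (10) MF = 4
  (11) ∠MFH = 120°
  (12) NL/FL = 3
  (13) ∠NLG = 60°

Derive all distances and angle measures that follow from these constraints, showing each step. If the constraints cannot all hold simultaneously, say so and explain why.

The constraints are consistent.

From the given relations:
  NL = 3·FL = 3·6 = 18

Step 1: From FG = 3, GH = 7, and ∠FGH = 60°, by the law of cosines:
  FH² = FG² + GH² - 2·FG·GH·cos(60°) = 9 + 49 - 21 = 37
  FH = √37

Step 2: From LG = 7, GB = 6, and ∠LGB = 120°, by the law of cosines:
  LB² = LG² + GB² - 2·LG·GB·cos(120°) = 49 + 36 + 42 = 127
  LB = √127

Step 3: From GB = 6, BD = 4, and ∠GBD = 45°, by the law of cosines:
  GD² = GB² + BD² - 2·GB·BD·cos(45°) = 36 + 16 - 33.94 = 18.06
  GD ≈ 4.25

Step 4: From GL = 7, LN = 18, and ∠GLN = 60°, by the law of cosines:
  GN² = GL² + LN² - 2·GL·LN·cos(60°) = 49 + 324 - 126 = 247
  GN ≈ 15.72

Step 5: From FG = 3, FL = 6, GL = 7, by the inverse law of cosines:
  cos(∠GFL) = (FG² + FL² - GL²) / (2·FG·FL)
  ∠GFL = 96.38°

Step 6: From LF = 6, LG = 7, FG = 3, by the inverse law of cosines:
  cos(∠FLG) = (LF² + LG² - FG²) / (2·LF·LG)
  ∠FLG = 25.21°

Step 7: From GF = 3, GL = 7, FL = 6, by the inverse law of cosines:
  cos(∠FGL) = (GF² + GL² - FL²) / (2·GF·GL)
  ∠FGL = 58.41°

Step 8: From HF = √37, FM = 4, and ∠HFM = 120°, by the law of cosines:
  HM² = HF² + FM² - 2·HF·FM·cos(120°) = 37 + 16 + 24.33 = 77.33
  HM ≈ 8.79

Step 9: From FG = 3, FH = √37, GH = 7, by the inverse law of cosines:
  cos(∠GFH) = (FG² + FH² - GH²) / (2·FG·FH)
  ∠GFH = 94.72°

Step 10: From LB = √127, LG = 7, BG = 6, by the inverse law of cosines:
  cos(∠BLG) = (LB² + LG² - BG²) / (2·LB·LG)
  ∠BLG = 27.46°

Step 11: From GB = 6, GD = 4.25, BD = 4, by the inverse law of cosines:
  cos(∠BGD) = (GB² + GD² - BD²) / (2·GB·GD)
  ∠BGD = 41.73°

Step 12: From GL = 7, GN = 15.72, LN = 18, by the inverse law of cosines:
  cos(∠LGN) = (GL² + GN² - LN²) / (2·GL·GN)
  ∠LGN = 97.31°

Step 13: From BG = 6, BL = √127, GL = 7, by the inverse law of cosines:
  cos(∠GBL) = (BG² + BL² - GL²) / (2·BG·BL)
  ∠GBL = 32.54°

Step 14: From DB = 4, DG = 4.25, BG = 6, by the inverse law of cosines:
  cos(∠BDG) = (DB² + DG² - BG²) / (2·DB·DG)
  ∠BDG = 93.27°

Step 15: From HF = √37, HG = 7, FG = 3, by the inverse law of cosines:
  cos(∠FHG) = (HF² + HG² - FG²) / (2·HF·HG)
  ∠FHG = 25.28°

Step 16: From NG = 15.72, NL = 18, GL = 7, by the inverse law of cosines:
  cos(∠GNL) = (NG² + NL² - GL²) / (2·NG·NL)
  ∠GNL = 22.69°

Step 17: From HF = √37, HM = 8.79, FM = 4, by the inverse law of cosines:
  cos(∠FHM) = (HF² + HM² - FM²) / (2·HF·HM)
  ∠FHM = 23.2°

Step 18: From MF = 4, MH = 8.79, FH = √37, by the inverse law of cosines:
  cos(∠FMH) = (MF² + MH² - FH²) / (2·MF·MH)
  ∠FMH = 36.8°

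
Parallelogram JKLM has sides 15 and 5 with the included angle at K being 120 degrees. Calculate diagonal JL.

The diagonal of a parallelogram can be found by treating two adjacent sides and the diagonal as a triangle.
Applying the law of cosines with sides 15, 5 and included angle 120°:
d^2 = 225 + 25 - 150*cos(120°) = 325
d = 5*sqrt(13)

5*sqrt(13)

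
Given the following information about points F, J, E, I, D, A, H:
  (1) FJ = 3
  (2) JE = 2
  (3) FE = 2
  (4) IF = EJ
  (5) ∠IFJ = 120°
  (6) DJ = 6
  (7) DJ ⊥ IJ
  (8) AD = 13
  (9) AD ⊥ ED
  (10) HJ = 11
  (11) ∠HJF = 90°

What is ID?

From the given relations: IF = EJ = 2.
Step 1: By the law of cosines on triangle JFI: JI² = 3² + 2² − 2·3·2·cos(120°) = 19, so JI = √19.
Step 2: By the law of cosines on triangle IJD: ID² = √19² + 6² − 2·√19·6·cos(90°) = 55, so ID = √55.

Therefore, the length of ID = √55.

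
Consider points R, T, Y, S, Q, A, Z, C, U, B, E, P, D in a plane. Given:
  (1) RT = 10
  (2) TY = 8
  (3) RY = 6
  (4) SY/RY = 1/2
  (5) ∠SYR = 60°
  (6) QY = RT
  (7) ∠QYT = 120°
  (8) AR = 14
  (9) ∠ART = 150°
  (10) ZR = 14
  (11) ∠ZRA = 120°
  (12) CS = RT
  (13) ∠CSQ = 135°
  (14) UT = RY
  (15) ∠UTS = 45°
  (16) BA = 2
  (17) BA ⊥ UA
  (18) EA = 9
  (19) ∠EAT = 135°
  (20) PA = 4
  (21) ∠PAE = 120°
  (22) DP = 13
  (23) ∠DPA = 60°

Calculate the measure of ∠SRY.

From the given relations: SY = 1/2·RY = 1/2·6 = 3.
Step 1: By the law of cosines on triangle RYS: RS² = 6² + 3² − 2·6·3·cos(60°) = 27, so RS = 3·√3.
Step 2: By the inverse law of cosines on triangle SRY: cos(∠SRY) = ((3·√3)² + 6² − 3²) / (2·3·√3·6) = 54/62.35 = 0.866, so ∠SRY = 30°.

Therefore, the measure of angle ∠SRY = 30°.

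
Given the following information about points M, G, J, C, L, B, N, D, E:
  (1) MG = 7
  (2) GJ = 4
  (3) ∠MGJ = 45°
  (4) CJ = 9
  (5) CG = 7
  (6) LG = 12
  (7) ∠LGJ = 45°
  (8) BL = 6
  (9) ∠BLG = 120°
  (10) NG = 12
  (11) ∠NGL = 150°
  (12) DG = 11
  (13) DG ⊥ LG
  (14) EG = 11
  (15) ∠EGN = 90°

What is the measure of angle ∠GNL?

Step 1: By the law of cosines on triangle NGL: NL² = 12² + 12² − 2·12·12·cos(150°) = 537.42, so NL ≈ 23.18.
Step 2: By the inverse law of cosines on triangle GNL: cos(∠GNL) = (12² + 23.18² − 12²) / (2·12·23.18) = 537.42/556.37 = 0.9659, so ∠GNL = 15°.

Therefore, the measure of angle ∠GNL = 15°.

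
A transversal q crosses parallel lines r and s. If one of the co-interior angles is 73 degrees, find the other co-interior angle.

Co-interior angles sum to 180: 180 - 73 = 107 degrees.

107 degrees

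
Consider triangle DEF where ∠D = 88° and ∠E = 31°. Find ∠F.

angle F = 180 - 88 - 31 = 61 degrees.

61 degrees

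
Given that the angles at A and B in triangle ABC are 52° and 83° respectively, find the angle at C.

Let angle C = x. Then 52 + 83 + x = 180.
x = 180 - 135 = 45 degrees.

45 degrees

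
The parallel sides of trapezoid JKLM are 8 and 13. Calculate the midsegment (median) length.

The midsegment of a trapezoid = (base1 + base2) / 2
midsegment = (8 + 13) / 2
midsegment = 21 / 2
midsegment = 21/2

21/2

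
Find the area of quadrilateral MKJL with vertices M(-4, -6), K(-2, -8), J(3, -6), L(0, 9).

Using the Shoelace formula for a quadrilateral (vertices in order):
Area = (1/2)|sum of (x_i * y_(i+1) - x_(i+1) * y_i)|
Terms: (-4*-8 - -2*-6) = 20, (-2*-6 - 3*-8) = 36, (3*9 - 0*-6) = 27, (0*-6 - -4*9) = 36
Sum = 119
Area = (1/2)(119) = 119/2

119/2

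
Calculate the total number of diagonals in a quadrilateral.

Total line segments between 4 vertices = C(4,2) = 6.
Subtract the 4 sides: 6 - 4 = 2 diagonals.

2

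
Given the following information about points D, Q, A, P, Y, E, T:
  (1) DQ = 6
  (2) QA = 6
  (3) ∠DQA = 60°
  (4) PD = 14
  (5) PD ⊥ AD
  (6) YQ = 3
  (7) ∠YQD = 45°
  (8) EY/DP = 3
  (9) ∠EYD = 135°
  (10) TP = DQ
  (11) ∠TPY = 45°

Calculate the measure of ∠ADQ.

Step 1: By the law of cosines on triangle DQA: DA² = 6² + 6² − 2·6·6·cos(60°) = 36, so DA = 6.
Step 2: By the inverse law of cosines on triangle ADQ: cos(∠ADQ) = (6² + 6² − 6²) / (2·6·6) = 36/72 = 0.5, so ∠ADQ = 60°.

Therefore, the measure of angle ∠ADQ = 60°.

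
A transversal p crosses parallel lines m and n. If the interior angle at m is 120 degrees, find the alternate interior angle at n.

Alternate interior angles formed by parallel lines and a transversal are equal.
The given angle is 120 degrees.
The alternate interior angle = 120 degrees.

120 degrees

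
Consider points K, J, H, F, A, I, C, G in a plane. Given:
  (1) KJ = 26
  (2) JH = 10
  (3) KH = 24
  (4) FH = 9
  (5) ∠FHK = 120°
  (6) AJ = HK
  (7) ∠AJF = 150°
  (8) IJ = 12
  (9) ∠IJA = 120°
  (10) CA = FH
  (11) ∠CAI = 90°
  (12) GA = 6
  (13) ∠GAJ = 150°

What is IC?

From the given relations: AJ = HK = 24; CA = FH = 9.
Step 1: By the law of cosines on triangle IJA: IA² = 12² + 24² − 2·12·24·cos(120°) = 1008, so IA = 12·√7.
Step 2: By the law of cosines on triangle IAC: IC² = (12·√7)² + 9² − 2·12·√7·9·cos(90°) = 1089, so IC = 33.

Therefore, the length of IC = 33.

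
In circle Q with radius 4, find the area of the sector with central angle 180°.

Sector area = π(4²)(1/2) = 8*pi

8*pi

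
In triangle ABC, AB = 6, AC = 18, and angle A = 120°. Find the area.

When two sides and the included angle are known, the area formula is (1/2)ab sin(C).
The height from one side to the opposite vertex is 18 sin(120°) = 9*sqrt(3).
Area = (1/2) * 6 * 9*sqrt(3) = 27*sqrt(3).

27*sqrt(3)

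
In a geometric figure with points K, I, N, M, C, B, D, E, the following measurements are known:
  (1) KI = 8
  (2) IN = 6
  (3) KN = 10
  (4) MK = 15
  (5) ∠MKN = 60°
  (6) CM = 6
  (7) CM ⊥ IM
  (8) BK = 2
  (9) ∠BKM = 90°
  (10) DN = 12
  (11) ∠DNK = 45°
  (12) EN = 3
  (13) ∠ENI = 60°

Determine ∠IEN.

Step 1: By the law of cosines on triangle ENI: EI² = 3² + 6² − 2·3·6·cos(60°) = 27, so EI = 3·√3.
Step 2: By the inverse law of cosines on triangle IEN: cos(∠IEN) = ((3·√3)² + 3² − 6²) / (2·3·√3·3) = 0/31.18 = 0, so ∠IEN = 90°.

Therefore, the measure of angle ∠IEN = 90°.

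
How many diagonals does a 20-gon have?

Each of the 20 vertices connects to 17 non-adjacent vertices via diagonals.
Total connections = 20 × 17 = 340, but each diagonal is counted twice.
Number of diagonals = 340 / 2 = 170.

170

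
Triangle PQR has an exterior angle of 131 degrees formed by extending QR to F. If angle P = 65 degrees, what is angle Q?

The exterior angle theorem states that an exterior angle equals the sum of the two non-adjacent interior angles.
So 131 = 65 + angle Q, which gives angle Q = 131 - 65 = 66 degrees.

66 degrees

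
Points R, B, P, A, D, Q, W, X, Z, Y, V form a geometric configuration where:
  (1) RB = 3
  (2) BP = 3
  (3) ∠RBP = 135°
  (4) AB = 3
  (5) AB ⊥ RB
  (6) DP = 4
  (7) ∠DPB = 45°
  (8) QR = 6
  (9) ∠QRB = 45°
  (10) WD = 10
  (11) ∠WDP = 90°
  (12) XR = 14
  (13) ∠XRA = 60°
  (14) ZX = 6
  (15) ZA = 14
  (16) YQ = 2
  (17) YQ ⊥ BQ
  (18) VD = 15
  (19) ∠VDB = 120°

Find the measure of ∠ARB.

Step 1: By the law of cosines on triangle RBA: RA² = 3² + 3² − 2·3·3·cos(90°) = 18, so RA = 3·√2.
Step 2: By the inverse law of cosines on triangle ARB: cos(∠ARB) = ((3·√2)² + 3² − 3²) / (2·3·√2·3) = 18/25.46 = 0.7071, so ∠ARB = 45°.

Therefore, the measure of angle ∠ARB = 45°.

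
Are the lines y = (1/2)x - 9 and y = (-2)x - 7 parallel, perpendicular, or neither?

Slope of line 1: m1 = 1/2
Slope of line 2: m2 = -2
Two lines are perpendicular when the product of their slopes is -1 (negative reciprocals).
m1 * m2 = (1/2) * (-2) = -1, confirming perpendicularity.

Perpendicular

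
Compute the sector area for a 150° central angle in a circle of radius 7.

Sector area = πr² × θ/360
= π × 7² × 5/12
= π × 49 × 5/12
= 245*pi/12

245*pi/12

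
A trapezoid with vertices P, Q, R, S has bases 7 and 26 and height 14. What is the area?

A trapezoid's area equals the midsegment times the height.
The midsegment is (7 + 26) / 2 = 33/2.
Area = 33/2 * 14 = 231.

231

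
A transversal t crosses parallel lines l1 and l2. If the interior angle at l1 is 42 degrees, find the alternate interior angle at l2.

Alternate interior angles formed by parallel lines and a transversal are equal.
The given angle is 42 degrees.
The alternate interior angle = 42 degrees.

42 degrees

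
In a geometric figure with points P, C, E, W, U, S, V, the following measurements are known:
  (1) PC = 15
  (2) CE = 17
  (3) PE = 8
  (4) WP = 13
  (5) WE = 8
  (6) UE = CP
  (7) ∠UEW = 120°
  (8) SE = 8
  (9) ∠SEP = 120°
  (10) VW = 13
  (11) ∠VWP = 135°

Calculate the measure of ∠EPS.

Step 1: By the law of cosines on triangle PES: PS² = 8² + 8² − 2·8·8·cos(120°) = 192, so PS = 8·√3.
Step 2: By the inverse law of cosines on triangle EPS: cos(∠EPS) = (8² + (8·√3)² − 8²) / (2·8·8·√3) = 192/221.7 = 0.866, so ∠EPS = 30°.

Therefore, the measure of angle ∠EPS = 30°.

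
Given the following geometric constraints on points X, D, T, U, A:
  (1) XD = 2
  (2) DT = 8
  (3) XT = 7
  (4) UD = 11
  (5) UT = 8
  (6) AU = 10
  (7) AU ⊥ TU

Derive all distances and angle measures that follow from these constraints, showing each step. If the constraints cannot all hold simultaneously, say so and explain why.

The constraints are consistent.

Step 1: From TU = 8, UA = 10, and ∠TUA = 90°, by the law of cosines:
  TA² = TU² + UA² - 2·TU·UA·cos(90°) = 64 + 100 - 0 = 164
  TA = 2·√41

Step 2: From XD = 2, XT = 7, DT = 8, by the inverse law of cosines:
  cos(∠DXT) = (XD² + XT² - DT²) / (2·XD·XT)
  ∠DXT = 113.13°

Step 3: From DT = 8, DU = 11, TU = 8, by the inverse law of cosines:
  cos(∠TDU) = (DT² + DU² - TU²) / (2·DT·DU)
  ∠TDU = 46.57°

Step 4: From DT = 8, DX = 2, TX = 7, by the inverse law of cosines:
  cos(∠TDX) = (DT² + DX² - TX²) / (2·DT·DX)
  ∠TDX = 53.58°

Step 5: From TD = 8, TU = 8, DU = 11, by the inverse law of cosines:
  cos(∠DTU) = (TD² + TU² - DU²) / (2·TD·TU)
  ∠DTU = 86.87°

Step 6: From TD = 8, TX = 7, DX = 2, by the inverse law of cosines:
  cos(∠DTX) = (TD² + TX² - DX²) / (2·TD·TX)
  ∠DTX = 13.29°

Step 7: From UD = 11, UT = 8, DT = 8, by the inverse law of cosines:
  cos(∠DUT) = (UD² + UT² - DT²) / (2·UD·UT)
  ∠DUT = 46.57°

Step 8: From TA = 2·√41, TU = 8, AU = 10, by the inverse law of cosines:
  cos(∠ATU) = (TA² + TU² - AU²) / (2·TA·TU)
  ∠ATU = 51.34°

Step 9: From AT = 2·√41, AU = 10, TU = 8, by the inverse law of cosines:
  cos(∠TAU) = (AT² + AU² - TU²) / (2·AT·AU)
  ∠TAU = 38.66°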